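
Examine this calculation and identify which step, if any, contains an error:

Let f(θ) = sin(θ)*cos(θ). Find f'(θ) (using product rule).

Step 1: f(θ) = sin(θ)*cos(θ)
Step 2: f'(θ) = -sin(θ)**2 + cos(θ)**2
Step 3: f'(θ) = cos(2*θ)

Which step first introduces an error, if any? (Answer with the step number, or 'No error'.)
No error

All steps in this derivation are correct.
The final answer f'(θ) = cos(2*θ) is valid.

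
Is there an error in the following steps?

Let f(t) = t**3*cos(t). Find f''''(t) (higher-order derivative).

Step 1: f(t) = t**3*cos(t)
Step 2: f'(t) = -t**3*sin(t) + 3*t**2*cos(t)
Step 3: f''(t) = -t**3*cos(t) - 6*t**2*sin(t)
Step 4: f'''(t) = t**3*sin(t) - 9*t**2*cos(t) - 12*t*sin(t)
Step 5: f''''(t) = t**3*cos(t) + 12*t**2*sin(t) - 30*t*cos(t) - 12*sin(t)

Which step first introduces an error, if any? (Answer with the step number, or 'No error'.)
Step 3

Step 3 is incorrect due to a dropped term.
The step shows: -t**3*cos(t) - 6*t**2*sin(t)
The correct value should be: -t**3*cos(t) - 6*t**2*sin(t) + 6*t*cos(t)

Explanation: A term was dropped: the term 6*t*cos(t) was incorrectly omitted
The later steps are derived from this incorrect expression, so the error originates in Step 3.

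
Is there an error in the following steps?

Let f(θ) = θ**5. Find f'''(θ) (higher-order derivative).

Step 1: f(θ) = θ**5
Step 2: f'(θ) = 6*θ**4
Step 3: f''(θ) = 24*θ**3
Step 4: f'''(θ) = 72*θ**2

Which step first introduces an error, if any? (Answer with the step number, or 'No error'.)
Step 2

Step 2 is incorrect due to a wrong coefficient.
The step shows: 6*θ**4
The correct value should be: 5*θ**4

Explanation: The coefficient 5 was incorrectly written as 6: the term 5*θ**4 was incorrectly written as 6*θ**4
The later steps are derived from this incorrect expression, so the error originates in Step 2.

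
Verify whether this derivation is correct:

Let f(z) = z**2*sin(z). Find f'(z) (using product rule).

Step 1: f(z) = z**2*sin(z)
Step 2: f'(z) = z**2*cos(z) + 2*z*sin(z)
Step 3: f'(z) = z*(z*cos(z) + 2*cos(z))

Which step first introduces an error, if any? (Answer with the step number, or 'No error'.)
Step 3

Step 3 is incorrect due to a wrong trig function.
The step shows: z*(z*cos(z) + 2*cos(z))
The correct value should be: z*(z*cos(z) + 2*sin(z))

Explanation: sin(z) was incorrectly written as cos(z): the term z*(z*cos(z) + 2*sin(z)) was incorrectly written as z*(z*cos(z) + 2*cos(z))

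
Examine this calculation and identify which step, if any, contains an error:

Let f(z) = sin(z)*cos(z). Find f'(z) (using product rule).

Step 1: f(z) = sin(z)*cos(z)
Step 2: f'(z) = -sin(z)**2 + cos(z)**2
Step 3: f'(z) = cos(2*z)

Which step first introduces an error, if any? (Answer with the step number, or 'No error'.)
No error

All steps in this derivation are correct.
The final answer f'(z) = cos(2*z) is valid.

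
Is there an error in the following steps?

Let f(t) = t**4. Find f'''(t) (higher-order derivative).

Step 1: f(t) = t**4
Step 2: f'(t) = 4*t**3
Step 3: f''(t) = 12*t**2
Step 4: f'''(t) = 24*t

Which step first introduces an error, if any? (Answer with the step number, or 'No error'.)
No error

All steps in this derivation are correct.
The final answer f'''(t) = 24*t is valid.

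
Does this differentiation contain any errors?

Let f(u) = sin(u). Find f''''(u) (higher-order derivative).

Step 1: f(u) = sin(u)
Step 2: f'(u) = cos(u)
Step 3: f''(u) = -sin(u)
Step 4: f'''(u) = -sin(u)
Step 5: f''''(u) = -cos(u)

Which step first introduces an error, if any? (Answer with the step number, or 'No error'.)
Step 4

Step 4 is incorrect due to a wrong trig function.
The step shows: -sin(u)
The correct value should be: -cos(u)

Explanation: cos(u) was incorrectly written as sin(u): the term -cos(u) was incorrectly written as -sin(u)
The later steps are derived from this incorrect expression, so the error originates in Step 4.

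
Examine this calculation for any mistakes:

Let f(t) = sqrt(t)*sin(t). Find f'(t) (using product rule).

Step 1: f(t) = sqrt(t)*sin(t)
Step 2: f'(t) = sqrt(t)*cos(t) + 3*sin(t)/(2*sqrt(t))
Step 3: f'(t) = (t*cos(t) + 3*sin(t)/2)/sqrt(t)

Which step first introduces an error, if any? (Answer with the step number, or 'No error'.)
Step 2

Step 2 is incorrect due to a wrong coefficient.
The step shows: sqrt(t)*cos(t) + 3*sin(t)/(2*sqrt(t))
The correct value should be: sqrt(t)*cos(t) + sin(t)/(2*sqrt(t))

Explanation: The coefficient 1/2 was incorrectly written as 3/2: the term sin(t)/(2*sqrt(t)) was incorrectly written as 3*sin(t)/(2*sqrt(t))
The later steps are derived from this incorrect expression, so the error originates in Step 2.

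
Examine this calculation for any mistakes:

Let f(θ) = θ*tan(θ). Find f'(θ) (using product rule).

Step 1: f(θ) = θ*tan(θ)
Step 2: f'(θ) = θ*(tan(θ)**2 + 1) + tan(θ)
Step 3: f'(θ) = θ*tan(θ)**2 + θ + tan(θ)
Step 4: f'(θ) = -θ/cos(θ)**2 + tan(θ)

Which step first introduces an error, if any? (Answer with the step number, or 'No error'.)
Step 4

Step 4 is incorrect due to a sign flip.
The step shows: -θ/cos(θ)**2 + tan(θ)
The correct value should be: θ/cos(θ)**2 + tan(θ)

Explanation: The sign of one term was flipped: the term θ/cos(θ)**2 was incorrectly written as -θ/cos(θ)**2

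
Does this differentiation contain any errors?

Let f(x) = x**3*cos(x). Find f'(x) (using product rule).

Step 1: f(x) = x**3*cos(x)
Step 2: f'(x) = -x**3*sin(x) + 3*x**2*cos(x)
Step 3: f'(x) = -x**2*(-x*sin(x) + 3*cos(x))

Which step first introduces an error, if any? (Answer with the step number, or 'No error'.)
Step 3

Step 3 is incorrect due to a sign flip.
The step shows: -x**2*(-x*sin(x) + 3*cos(x))
The correct value should be: x**2*(-x*sin(x) + 3*cos(x))

Explanation: The sign of the whole expression was flipped: the term x**2*(-x*sin(x) + 3*cos(x)) was incorrectly written as -x**2*(-x*sin(x) + 3*cos(x))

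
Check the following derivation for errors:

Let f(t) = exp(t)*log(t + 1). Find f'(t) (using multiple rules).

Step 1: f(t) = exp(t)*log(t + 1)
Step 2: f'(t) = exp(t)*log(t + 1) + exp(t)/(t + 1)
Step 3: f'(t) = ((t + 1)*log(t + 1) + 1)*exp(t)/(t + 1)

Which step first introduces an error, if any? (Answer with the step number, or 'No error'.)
No error

All steps in this derivation are correct.
The final answer f'(t) = ((t + 1)*log(t + 1) + 1)*exp(t)/(t + 1) is valid.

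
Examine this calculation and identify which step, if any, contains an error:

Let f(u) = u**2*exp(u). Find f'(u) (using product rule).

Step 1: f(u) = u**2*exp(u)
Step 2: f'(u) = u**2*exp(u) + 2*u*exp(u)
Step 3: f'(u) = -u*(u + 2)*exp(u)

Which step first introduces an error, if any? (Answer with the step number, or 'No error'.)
Step 3

Step 3 is incorrect due to a sign flip.
The step shows: -u*(u + 2)*exp(u)
The correct value should be: u*(u + 2)*exp(u)

Explanation: The sign of the whole expression was flipped: the term u*(u + 2)*exp(u) was incorrectly written as -u*(u + 2)*exp(u)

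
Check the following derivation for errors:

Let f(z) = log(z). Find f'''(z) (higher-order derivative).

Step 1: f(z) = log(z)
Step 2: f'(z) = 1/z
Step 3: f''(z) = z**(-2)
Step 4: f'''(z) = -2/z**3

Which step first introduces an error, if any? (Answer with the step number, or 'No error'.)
Step 3

Step 3 is incorrect due to a sign flip.
The step shows: z**(-2)
The correct value should be: -1/z**2

Explanation: The sign of the whole expression was flipped: the term -1/z**2 was incorrectly written as z**(-2)
The later steps are derived from this incorrect expression, so the error originates in Step 3.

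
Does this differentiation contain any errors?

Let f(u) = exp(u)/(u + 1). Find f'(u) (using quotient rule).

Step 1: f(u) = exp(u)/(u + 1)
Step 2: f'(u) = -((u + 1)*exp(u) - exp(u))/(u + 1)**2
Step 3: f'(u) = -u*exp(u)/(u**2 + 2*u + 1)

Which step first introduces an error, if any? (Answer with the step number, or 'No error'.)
Step 2

Step 2 is incorrect due to a sign flip.
The step shows: -((u + 1)*exp(u) - exp(u))/(u + 1)**2
The correct value should be: ((u + 1)*exp(u) - exp(u))/(u + 1)**2

Explanation: The sign of the whole expression was flipped: the term ((u + 1)*exp(u) - exp(u))/(u + 1)**2 was incorrectly written as -((u + 1)*exp(u) - exp(u))/(u + 1)**2
The later steps are derived from this incorrect expression, so the error originates in Step 2.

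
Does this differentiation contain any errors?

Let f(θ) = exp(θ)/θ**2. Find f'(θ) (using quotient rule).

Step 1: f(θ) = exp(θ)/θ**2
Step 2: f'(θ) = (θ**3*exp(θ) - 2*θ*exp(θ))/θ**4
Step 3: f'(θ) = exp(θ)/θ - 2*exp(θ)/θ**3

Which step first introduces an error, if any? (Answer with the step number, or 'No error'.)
Step 2

Step 2 is incorrect due to a wrong exponent.
The step shows: (θ**3*exp(θ) - 2*θ*exp(θ))/θ**4
The correct value should be: (θ**2*exp(θ) - 2*θ*exp(θ))/θ**4

Explanation: The exponent 2 on θ was incorrectly written as 3: the term (θ**2*exp(θ) - 2*θ*exp(θ))/θ**4 was incorrectly written as (θ**3*exp(θ) - 2*θ*exp(θ))/θ**4
The later steps are derived from this incorrect expression, so the error originates in Step 2.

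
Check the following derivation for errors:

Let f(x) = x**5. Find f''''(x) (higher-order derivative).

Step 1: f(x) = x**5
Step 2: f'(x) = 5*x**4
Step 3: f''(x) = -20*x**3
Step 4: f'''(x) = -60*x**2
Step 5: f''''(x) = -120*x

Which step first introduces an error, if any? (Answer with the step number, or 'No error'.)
Step 3

Step 3 is incorrect due to a sign flip.
The step shows: -20*x**3
The correct value should be: 20*x**3

Explanation: The sign of the whole expression was flipped: the term 20*x**3 was incorrectly written as -20*x**3
The later steps are derived from this incorrect expression, so the error originates in Step 3.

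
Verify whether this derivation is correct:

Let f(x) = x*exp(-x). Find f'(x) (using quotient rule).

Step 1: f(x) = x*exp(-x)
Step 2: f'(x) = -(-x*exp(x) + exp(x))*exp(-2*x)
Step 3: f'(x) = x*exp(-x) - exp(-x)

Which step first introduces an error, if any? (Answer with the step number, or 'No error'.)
Step 2

Step 2 is incorrect due to a sign flip.
The step shows: -(-x*exp(x) + exp(x))*exp(-2*x)
The correct value should be: (-x*exp(x) + exp(x))*exp(-2*x)

Explanation: The sign of the whole expression was flipped: the term (-x*exp(x) + exp(x))*exp(-2*x) was incorrectly written as -(-x*exp(x) + exp(x))*exp(-2*x)
The later steps are derived from this incorrect expression, so the error originates in Step 2.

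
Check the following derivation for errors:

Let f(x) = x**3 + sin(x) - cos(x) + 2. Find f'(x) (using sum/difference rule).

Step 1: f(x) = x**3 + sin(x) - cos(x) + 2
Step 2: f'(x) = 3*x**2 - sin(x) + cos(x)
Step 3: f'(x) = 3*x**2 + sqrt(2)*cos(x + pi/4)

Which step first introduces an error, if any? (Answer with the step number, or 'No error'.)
Step 2

Step 2 is incorrect due to a sign flip.
The step shows: 3*x**2 - sin(x) + cos(x)
The correct value should be: 3*x**2 + sin(x) + cos(x)

Explanation: The sign of one term was flipped: the term sin(x) was incorrectly written as -sin(x)
The later steps are derived from this incorrect expression, so the error originates in Step 2.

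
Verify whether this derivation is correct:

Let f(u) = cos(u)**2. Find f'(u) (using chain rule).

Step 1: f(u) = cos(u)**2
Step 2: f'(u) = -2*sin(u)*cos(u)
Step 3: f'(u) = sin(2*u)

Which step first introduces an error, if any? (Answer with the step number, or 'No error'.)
Step 3

Step 3 is incorrect due to a sign flip.
The step shows: sin(2*u)
The correct value should be: -sin(2*u)

Explanation: The sign of the whole expression was flipped: the term -sin(2*u) was incorrectly written as sin(2*u)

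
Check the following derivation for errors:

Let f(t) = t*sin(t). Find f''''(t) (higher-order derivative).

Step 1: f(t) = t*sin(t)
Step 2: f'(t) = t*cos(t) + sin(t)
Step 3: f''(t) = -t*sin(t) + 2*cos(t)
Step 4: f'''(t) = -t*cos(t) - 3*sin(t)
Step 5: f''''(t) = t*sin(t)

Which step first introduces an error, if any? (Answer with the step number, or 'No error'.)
Step 5

Step 5 is incorrect due to a dropped term.
The step shows: t*sin(t)
The correct value should be: t*sin(t) - 4*cos(t)

Explanation: A term was dropped: the term -4*cos(t) was incorrectly omitted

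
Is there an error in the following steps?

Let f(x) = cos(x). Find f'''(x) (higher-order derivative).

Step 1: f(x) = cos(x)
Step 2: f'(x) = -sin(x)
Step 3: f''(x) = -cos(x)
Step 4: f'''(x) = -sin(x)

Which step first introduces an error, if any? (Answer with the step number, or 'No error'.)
Step 4

Step 4 is incorrect due to a sign flip.
The step shows: -sin(x)
The correct value should be: sin(x)

Explanation: The sign of the whole expression was flipped: the term sin(x) was incorrectly written as -sin(x)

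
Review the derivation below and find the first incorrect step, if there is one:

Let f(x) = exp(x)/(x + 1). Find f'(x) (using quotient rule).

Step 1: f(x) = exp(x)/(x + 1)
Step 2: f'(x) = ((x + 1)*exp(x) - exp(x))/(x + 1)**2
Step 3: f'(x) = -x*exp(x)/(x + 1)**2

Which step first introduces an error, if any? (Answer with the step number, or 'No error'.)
Step 3

Step 3 is incorrect due to a sign flip.
The step shows: -x*exp(x)/(x + 1)**2
The correct value should be: x*exp(x)/(x + 1)**2

Explanation: The sign of the whole expression was flipped: the term x*exp(x)/(x + 1)**2 was incorrectly written as -x*exp(x)/(x + 1)**2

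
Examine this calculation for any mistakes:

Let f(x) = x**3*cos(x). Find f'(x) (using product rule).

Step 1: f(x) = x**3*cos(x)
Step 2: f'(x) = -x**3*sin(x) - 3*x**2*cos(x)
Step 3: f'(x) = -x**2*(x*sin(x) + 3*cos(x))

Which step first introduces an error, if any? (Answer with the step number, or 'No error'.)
Step 2

Step 2 is incorrect due to a sign flip.
The step shows: -x**3*sin(x) - 3*x**2*cos(x)
The correct value should be: -x**3*sin(x) + 3*x**2*cos(x)

Explanation: The sign of one term was flipped: the term 3*x**2*cos(x) was incorrectly written as -3*x**2*cos(x)
The later steps are derived from this incorrect expression, so the error originates in Step 2.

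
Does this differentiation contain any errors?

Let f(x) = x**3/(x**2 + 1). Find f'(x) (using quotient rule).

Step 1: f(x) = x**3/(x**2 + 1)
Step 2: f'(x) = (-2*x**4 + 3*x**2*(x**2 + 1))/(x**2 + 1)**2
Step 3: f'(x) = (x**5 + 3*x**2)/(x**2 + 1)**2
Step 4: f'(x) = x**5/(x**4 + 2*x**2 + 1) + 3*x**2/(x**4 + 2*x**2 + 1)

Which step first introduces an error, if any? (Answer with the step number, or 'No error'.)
Step 3

Step 3 is incorrect due to a wrong exponent.
The step shows: (x**5 + 3*x**2)/(x**2 + 1)**2
The correct value should be: (x**4 + 3*x**2)/(x**2 + 1)**2

Explanation: The exponent 4 on x was incorrectly written as 5: the term (x**4 + 3*x**2)/(x**2 + 1)**2 was incorrectly written as (x**5 + 3*x**2)/(x**2 + 1)**2
The later steps are derived from this incorrect expression, so the error originates in Step 3.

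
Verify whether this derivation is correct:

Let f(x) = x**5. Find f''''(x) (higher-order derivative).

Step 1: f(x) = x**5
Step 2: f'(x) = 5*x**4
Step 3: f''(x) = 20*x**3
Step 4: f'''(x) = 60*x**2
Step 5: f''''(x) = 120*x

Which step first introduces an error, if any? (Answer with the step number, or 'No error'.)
No error

All steps in this derivation are correct.
The final answer f''''(x) = 120*x is valid.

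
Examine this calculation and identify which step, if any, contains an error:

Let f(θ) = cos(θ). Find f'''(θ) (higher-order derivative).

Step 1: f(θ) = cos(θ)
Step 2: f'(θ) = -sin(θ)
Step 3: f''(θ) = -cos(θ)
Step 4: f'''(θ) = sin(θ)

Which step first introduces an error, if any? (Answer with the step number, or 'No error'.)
No error

All steps in this derivation are correct.
The final answer f'''(θ) = sin(θ) is valid.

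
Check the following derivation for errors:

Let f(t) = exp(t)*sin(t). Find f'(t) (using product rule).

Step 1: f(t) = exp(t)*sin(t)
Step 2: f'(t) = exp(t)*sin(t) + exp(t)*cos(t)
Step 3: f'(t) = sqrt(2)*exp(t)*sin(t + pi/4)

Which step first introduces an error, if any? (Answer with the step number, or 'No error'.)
No error

All steps in this derivation are correct.
The final answer f'(t) = sqrt(2)*exp(t)*sin(t + pi/4) is valid.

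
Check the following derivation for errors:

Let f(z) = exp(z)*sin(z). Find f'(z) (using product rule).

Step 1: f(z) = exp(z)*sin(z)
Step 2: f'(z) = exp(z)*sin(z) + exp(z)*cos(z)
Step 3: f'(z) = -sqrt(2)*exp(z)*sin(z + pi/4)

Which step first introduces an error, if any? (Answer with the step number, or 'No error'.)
Step 3

Step 3 is incorrect due to a sign flip.
The step shows: -sqrt(2)*exp(z)*sin(z + pi/4)
The correct value should be: sqrt(2)*exp(z)*sin(z + pi/4)

Explanation: The sign of the whole expression was flipped: the term sqrt(2)*exp(z)*sin(z + pi/4) was incorrectly written as -sqrt(2)*exp(z)*sin(z + pi/4)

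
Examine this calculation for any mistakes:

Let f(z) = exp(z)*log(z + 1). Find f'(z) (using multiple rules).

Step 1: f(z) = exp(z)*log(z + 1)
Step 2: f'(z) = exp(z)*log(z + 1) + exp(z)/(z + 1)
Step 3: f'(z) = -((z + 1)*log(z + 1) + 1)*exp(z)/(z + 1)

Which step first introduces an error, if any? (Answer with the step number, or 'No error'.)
Step 3

Step 3 is incorrect due to a sign flip.
The step shows: -((z + 1)*log(z + 1) + 1)*exp(z)/(z + 1)
The correct value should be: ((z + 1)*log(z + 1) + 1)*exp(z)/(z + 1)

Explanation: The sign of the whole expression was flipped: the term ((z + 1)*log(z + 1) + 1)*exp(z)/(z + 1) was incorrectly written as -((z + 1)*log(z + 1) + 1)*exp(z)/(z + 1)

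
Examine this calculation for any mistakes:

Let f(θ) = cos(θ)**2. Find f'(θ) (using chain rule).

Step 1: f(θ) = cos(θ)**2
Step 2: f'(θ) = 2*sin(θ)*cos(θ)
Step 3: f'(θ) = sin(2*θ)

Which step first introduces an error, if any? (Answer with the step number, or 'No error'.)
Step 2

Step 2 is incorrect due to a sign flip.
The step shows: 2*sin(θ)*cos(θ)
The correct value should be: -2*sin(θ)*cos(θ)

Explanation: The sign of the whole expression was flipped: the term -2*sin(θ)*cos(θ) was incorrectly written as 2*sin(θ)*cos(θ)
The later steps are derived from this incorrect expression, so the error originates in Step 2.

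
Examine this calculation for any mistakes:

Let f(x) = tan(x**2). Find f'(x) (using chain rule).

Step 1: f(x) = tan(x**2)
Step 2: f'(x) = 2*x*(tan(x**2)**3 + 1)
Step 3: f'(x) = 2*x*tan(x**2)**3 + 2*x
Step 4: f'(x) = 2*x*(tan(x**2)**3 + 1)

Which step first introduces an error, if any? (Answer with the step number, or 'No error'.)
Step 2

Step 2 is incorrect due to a wrong exponent.
The step shows: 2*x*(tan(x**2)**3 + 1)
The correct value should be: 2*x*(tan(x**2)**2 + 1)

Explanation: The exponent 2 on tan(x**2) was incorrectly written as 3: the term 2*x*(tan(x**2)**2 + 1) was incorrectly written as 2*x*(tan(x**2)**3 + 1)
The later steps are derived from this incorrect expression, so the error originates in Step 2.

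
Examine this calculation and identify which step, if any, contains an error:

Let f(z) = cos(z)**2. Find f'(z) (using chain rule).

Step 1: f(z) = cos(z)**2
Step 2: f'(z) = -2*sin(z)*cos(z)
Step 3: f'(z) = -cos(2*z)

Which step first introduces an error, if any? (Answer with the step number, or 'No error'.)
Step 3

Step 3 is incorrect due to a wrong trig function.
The step shows: -cos(2*z)
The correct value should be: -sin(2*z)

Explanation: sin(2*z) was incorrectly written as cos(2*z): the term -sin(2*z) was incorrectly written as -cos(2*z)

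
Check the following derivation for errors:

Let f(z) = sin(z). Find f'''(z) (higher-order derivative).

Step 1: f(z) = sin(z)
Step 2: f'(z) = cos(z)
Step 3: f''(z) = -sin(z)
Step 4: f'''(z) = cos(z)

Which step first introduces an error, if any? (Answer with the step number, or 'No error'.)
Step 4

Step 4 is incorrect due to a sign flip.
The step shows: cos(z)
The correct value should be: -cos(z)

Explanation: The sign of the whole expression was flipped: the term -cos(z) was incorrectly written as cos(z)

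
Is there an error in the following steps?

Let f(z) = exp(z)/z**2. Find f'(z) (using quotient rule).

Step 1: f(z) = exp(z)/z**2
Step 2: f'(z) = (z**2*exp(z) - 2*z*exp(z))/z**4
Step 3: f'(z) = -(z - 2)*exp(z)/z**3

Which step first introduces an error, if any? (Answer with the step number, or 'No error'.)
Step 3

Step 3 is incorrect due to a sign flip.
The step shows: -(z - 2)*exp(z)/z**3
The correct value should be: (z - 2)*exp(z)/z**3

Explanation: The sign of the whole expression was flipped: the term (z - 2)*exp(z)/z**3 was incorrectly written as -(z - 2)*exp(z)/z**3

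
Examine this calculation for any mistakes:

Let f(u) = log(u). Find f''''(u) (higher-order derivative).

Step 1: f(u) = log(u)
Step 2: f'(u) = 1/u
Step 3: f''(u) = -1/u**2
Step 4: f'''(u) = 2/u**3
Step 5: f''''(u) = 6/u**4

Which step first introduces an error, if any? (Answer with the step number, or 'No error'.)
Step 5

Step 5 is incorrect due to a sign flip.
The step shows: 6/u**4
The correct value should be: -6/u**4

Explanation: The sign of the whole expression was flipped: the term -6/u**4 was incorrectly written as 6/u**4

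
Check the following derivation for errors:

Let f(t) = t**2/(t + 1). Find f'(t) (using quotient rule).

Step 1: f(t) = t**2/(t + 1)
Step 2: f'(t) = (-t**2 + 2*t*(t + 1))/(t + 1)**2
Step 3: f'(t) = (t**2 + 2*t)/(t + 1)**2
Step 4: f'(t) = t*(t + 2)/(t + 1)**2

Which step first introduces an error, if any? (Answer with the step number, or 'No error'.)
No error

All steps in this derivation are correct.
The final answer f'(t) = t*(t + 2)/(t + 1)**2 is valid.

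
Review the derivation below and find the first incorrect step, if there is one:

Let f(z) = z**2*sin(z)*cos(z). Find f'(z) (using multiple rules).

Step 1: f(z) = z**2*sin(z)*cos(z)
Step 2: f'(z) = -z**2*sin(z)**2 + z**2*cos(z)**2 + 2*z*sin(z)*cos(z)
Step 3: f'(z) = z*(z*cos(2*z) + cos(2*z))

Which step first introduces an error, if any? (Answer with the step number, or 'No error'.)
Step 3

Step 3 is incorrect due to a wrong trig function.
The step shows: z*(z*cos(2*z) + cos(2*z))
The correct value should be: z*(z*cos(2*z) + sin(2*z))

Explanation: sin(2*z) was incorrectly written as cos(2*z): the term z*(z*cos(2*z) + sin(2*z)) was incorrectly written as z*(z*cos(2*z) + cos(2*z))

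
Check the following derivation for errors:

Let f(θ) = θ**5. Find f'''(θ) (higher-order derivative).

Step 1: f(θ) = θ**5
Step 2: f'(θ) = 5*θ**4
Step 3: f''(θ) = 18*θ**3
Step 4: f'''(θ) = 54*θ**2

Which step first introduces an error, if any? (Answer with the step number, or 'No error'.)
Step 3

Step 3 is incorrect due to a wrong coefficient.
The step shows: 18*θ**3
The correct value should be: 20*θ**3

Explanation: The coefficient 20 was incorrectly written as 18: the term 20*θ**3 was incorrectly written as 18*θ**3
The later steps are derived from this incorrect expression, so the error originates in Step 3.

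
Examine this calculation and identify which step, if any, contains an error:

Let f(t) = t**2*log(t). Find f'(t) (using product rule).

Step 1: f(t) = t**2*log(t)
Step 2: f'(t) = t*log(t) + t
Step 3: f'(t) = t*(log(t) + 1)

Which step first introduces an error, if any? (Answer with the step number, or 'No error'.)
Step 2

Step 2 is incorrect due to a wrong coefficient.
The step shows: t*log(t) + t
The correct value should be: 2*t*log(t) + t

Explanation: The coefficient 2 was incorrectly written as 1: the term 2*t*log(t) was incorrectly written as t*log(t)
The later steps are derived from this incorrect expression, so the error originates in Step 2.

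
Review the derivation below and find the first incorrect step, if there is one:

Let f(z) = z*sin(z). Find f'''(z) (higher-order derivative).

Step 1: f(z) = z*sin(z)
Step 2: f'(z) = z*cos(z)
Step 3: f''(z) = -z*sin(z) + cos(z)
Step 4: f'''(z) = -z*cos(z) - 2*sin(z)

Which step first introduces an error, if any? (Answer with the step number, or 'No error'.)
Step 2

Step 2 is incorrect due to a dropped term.
The step shows: z*cos(z)
The correct value should be: z*cos(z) + sin(z)

Explanation: A term was dropped: the term sin(z) was incorrectly omitted
The later steps are derived from this incorrect expression, so the error originates in Step 2.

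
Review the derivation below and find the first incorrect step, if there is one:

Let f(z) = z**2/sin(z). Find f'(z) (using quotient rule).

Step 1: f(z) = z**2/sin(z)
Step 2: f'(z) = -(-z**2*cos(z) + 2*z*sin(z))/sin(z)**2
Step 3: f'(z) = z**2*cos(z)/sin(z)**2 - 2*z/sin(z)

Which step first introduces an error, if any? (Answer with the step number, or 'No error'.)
Step 2

Step 2 is incorrect due to a sign flip.
The step shows: -(-z**2*cos(z) + 2*z*sin(z))/sin(z)**2
The correct value should be: (-z**2*cos(z) + 2*z*sin(z))/sin(z)**2

Explanation: The sign of the whole expression was flipped: the term (-z**2*cos(z) + 2*z*sin(z))/sin(z)**2 was incorrectly written as -(-z**2*cos(z) + 2*z*sin(z))/sin(z)**2
The later steps are derived from this incorrect expression, so the error originates in Step 2.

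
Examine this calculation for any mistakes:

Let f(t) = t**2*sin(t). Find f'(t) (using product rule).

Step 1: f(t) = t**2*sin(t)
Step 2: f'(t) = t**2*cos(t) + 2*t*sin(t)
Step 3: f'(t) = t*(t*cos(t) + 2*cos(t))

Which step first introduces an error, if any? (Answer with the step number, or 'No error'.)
Step 3

Step 3 is incorrect due to a wrong trig function.
The step shows: t*(t*cos(t) + 2*cos(t))
The correct value should be: t*(t*cos(t) + 2*sin(t))

Explanation: sin(t) was incorrectly written as cos(t): the term t*(t*cos(t) + 2*sin(t)) was incorrectly written as t*(t*cos(t) + 2*cos(t))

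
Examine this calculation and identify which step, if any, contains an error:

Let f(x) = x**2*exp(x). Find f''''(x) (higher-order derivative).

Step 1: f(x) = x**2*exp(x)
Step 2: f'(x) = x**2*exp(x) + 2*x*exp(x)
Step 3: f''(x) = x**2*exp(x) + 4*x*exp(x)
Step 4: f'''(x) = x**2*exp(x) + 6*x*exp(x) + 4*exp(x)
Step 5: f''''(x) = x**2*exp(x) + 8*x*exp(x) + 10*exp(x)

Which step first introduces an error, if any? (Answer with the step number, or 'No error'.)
Step 3

Step 3 is incorrect due to a dropped term.
The step shows: x**2*exp(x) + 4*x*exp(x)
The correct value should be: x**2*exp(x) + 4*x*exp(x) + 2*exp(x)

Explanation: A term was dropped: the term 2*exp(x) was incorrectly omitted
The later steps are derived from this incorrect expression, so the error originates in Step 3.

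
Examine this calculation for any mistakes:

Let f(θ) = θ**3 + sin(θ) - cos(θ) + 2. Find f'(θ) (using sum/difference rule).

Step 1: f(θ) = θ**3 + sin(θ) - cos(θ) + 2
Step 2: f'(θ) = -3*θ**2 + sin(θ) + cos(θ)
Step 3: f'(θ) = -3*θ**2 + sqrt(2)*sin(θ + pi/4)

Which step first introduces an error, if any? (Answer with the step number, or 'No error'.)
Step 2

Step 2 is incorrect due to a sign flip.
The step shows: -3*θ**2 + sin(θ) + cos(θ)
The correct value should be: 3*θ**2 + sin(θ) + cos(θ)

Explanation: The sign of one term was flipped: the term 3*θ**2 was incorrectly written as -3*θ**2
The later steps are derived from this incorrect expression, so the error originates in Step 2.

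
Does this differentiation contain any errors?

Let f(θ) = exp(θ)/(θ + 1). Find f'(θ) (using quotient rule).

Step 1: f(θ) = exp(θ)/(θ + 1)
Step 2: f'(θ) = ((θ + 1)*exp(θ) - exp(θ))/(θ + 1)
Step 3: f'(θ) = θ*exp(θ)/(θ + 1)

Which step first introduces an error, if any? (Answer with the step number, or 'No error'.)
Step 2

Step 2 is incorrect due to a wrong exponent.
The step shows: ((θ + 1)*exp(θ) - exp(θ))/(θ + 1)
The correct value should be: ((θ + 1)*exp(θ) - exp(θ))/(θ + 1)**2

Explanation: The exponent -2 on θ + 1 was incorrectly written as -1: the term ((θ + 1)*exp(θ) - exp(θ))/(θ + 1)**2 was incorrectly written as ((θ + 1)*exp(θ) - exp(θ))/(θ + 1)
The later steps are derived from this incorrect expression, so the error originates in Step 2.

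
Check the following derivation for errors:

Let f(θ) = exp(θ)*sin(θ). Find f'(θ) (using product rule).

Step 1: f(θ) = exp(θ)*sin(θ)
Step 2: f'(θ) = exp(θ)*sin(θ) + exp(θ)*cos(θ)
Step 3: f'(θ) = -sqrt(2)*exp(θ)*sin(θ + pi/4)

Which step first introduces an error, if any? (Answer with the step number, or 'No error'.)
Step 3

Step 3 is incorrect due to a sign flip.
The step shows: -sqrt(2)*exp(θ)*sin(θ + pi/4)
The correct value should be: sqrt(2)*exp(θ)*sin(θ + pi/4)

Explanation: The sign of the whole expression was flipped: the term sqrt(2)*exp(θ)*sin(θ + pi/4) was incorrectly written as -sqrt(2)*exp(θ)*sin(θ + pi/4)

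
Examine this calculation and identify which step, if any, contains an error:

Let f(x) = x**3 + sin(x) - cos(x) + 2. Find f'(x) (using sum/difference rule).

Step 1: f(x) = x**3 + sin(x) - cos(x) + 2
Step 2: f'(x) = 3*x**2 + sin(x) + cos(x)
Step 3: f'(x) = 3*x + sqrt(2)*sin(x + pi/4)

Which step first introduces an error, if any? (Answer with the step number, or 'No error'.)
Step 3

Step 3 is incorrect due to a wrong exponent.
The step shows: 3*x + sqrt(2)*sin(x + pi/4)
The correct value should be: 3*x**2 + sqrt(2)*sin(x + pi/4)

Explanation: The exponent 2 on x was incorrectly written as 1: the term 3*x**2 was incorrectly written as 3*x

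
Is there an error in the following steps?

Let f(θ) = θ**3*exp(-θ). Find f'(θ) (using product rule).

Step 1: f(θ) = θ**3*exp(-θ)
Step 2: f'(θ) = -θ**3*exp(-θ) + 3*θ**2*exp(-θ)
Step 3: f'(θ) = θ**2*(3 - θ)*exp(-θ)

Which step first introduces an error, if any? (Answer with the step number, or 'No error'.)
No error

All steps in this derivation are correct.
The final answer f'(θ) = θ**2*(3 - θ)*exp(-θ) is valid.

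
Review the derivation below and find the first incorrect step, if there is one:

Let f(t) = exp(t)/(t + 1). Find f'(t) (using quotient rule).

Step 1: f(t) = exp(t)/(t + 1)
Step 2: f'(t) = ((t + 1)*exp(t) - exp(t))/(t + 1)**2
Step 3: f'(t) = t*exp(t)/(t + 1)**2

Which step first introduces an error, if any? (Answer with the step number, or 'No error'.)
No error

All steps in this derivation are correct.
The final answer f'(t) = t*exp(t)/(t + 1)**2 is valid.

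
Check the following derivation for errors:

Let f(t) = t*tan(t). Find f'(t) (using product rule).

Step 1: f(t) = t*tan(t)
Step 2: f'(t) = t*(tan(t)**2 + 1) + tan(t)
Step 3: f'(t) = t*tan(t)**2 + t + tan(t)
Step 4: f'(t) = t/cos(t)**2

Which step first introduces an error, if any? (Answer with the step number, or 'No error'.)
Step 4

Step 4 is incorrect due to a dropped term.
The step shows: t/cos(t)**2
The correct value should be: t/cos(t)**2 + tan(t)

Explanation: A term was dropped: the term tan(t) was incorrectly omitted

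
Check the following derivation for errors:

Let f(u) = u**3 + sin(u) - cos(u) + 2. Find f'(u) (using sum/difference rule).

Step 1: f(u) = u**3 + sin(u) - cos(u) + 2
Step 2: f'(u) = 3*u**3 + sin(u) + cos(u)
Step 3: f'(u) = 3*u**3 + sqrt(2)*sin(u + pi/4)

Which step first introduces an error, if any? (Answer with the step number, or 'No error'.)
Step 2

Step 2 is incorrect due to a wrong exponent.
The step shows: 3*u**3 + sin(u) + cos(u)
The correct value should be: 3*u**2 + sin(u) + cos(u)

Explanation: The exponent 2 on u was incorrectly written as 3: the term 3*u**2 was incorrectly written as 3*u**3
The later steps are derived from this incorrect expression, so the error originates in Step 2.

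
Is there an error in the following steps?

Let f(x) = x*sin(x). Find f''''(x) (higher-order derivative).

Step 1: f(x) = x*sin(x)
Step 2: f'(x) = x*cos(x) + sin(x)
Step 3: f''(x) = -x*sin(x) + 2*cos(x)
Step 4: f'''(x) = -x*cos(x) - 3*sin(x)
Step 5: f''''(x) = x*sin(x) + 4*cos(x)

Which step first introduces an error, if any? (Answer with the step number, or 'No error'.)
Step 5

Step 5 is incorrect due to a sign flip.
The step shows: x*sin(x) + 4*cos(x)
The correct value should be: x*sin(x) - 4*cos(x)

Explanation: The sign of one term was flipped: the term -4*cos(x) was incorrectly written as 4*cos(x)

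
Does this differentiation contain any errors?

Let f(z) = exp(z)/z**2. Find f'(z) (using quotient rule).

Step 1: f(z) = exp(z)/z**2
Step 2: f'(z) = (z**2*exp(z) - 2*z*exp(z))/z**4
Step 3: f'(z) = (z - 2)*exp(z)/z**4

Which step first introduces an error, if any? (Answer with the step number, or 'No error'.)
Step 3

Step 3 is incorrect due to a wrong exponent.
The step shows: (z - 2)*exp(z)/z**4
The correct value should be: (z - 2)*exp(z)/z**3

Explanation: The exponent -3 on z was incorrectly written as -4: the term (z - 2)*exp(z)/z**3 was incorrectly written as (z - 2)*exp(z)/z**4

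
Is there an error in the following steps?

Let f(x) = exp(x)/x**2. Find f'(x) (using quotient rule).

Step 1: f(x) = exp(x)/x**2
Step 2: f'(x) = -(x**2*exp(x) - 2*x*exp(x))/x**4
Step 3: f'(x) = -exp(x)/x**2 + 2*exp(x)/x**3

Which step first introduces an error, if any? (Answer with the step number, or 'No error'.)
Step 2

Step 2 is incorrect due to a sign flip.
The step shows: -(x**2*exp(x) - 2*x*exp(x))/x**4
The correct value should be: (x**2*exp(x) - 2*x*exp(x))/x**4

Explanation: The sign of the whole expression was flipped: the term (x**2*exp(x) - 2*x*exp(x))/x**4 was incorrectly written as -(x**2*exp(x) - 2*x*exp(x))/x**4
The later steps are derived from this incorrect expression, so the error originates in Step 2.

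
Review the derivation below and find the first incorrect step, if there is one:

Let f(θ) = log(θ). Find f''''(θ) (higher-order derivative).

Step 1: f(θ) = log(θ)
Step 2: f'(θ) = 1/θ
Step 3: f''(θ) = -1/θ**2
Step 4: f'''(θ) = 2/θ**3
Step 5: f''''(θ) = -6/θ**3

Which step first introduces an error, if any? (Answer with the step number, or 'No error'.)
Step 5

Step 5 is incorrect due to a wrong exponent.
The step shows: -6/θ**3
The correct value should be: -6/θ**4

Explanation: The exponent -4 on θ was incorrectly written as -3: the term -6/θ**4 was incorrectly written as -6/θ**3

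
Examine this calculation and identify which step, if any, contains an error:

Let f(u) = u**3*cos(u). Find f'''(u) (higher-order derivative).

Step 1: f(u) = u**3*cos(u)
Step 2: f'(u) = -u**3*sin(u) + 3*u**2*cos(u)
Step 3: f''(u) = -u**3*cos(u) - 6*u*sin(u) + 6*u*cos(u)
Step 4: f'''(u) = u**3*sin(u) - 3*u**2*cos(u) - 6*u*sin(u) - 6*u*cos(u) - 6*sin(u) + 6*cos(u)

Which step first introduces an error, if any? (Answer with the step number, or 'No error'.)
Step 3

Step 3 is incorrect due to a wrong exponent.
The step shows: -u**3*cos(u) - 6*u*sin(u) + 6*u*cos(u)
The correct value should be: -u**3*cos(u) - 6*u**2*sin(u) + 6*u*cos(u)

Explanation: The exponent 2 on u was incorrectly written as 1: the term -6*u**2*sin(u) was incorrectly written as -6*u*sin(u)
The later steps are derived from this incorrect expression, so the error originates in Step 3.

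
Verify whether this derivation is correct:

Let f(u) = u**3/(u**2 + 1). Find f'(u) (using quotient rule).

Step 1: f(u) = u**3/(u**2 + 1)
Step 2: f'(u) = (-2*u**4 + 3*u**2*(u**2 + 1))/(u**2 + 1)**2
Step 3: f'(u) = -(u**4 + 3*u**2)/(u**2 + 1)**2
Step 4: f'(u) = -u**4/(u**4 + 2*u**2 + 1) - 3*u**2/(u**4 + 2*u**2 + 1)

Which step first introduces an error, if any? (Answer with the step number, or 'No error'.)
Step 3

Step 3 is incorrect due to a sign flip.
The step shows: -(u**4 + 3*u**2)/(u**2 + 1)**2
The correct value should be: (u**4 + 3*u**2)/(u**2 + 1)**2

Explanation: The sign of the whole expression was flipped: the term (u**4 + 3*u**2)/(u**2 + 1)**2 was incorrectly written as -(u**4 + 3*u**2)/(u**2 + 1)**2
The later steps are derived from this incorrect expression, so the error originates in Step 3.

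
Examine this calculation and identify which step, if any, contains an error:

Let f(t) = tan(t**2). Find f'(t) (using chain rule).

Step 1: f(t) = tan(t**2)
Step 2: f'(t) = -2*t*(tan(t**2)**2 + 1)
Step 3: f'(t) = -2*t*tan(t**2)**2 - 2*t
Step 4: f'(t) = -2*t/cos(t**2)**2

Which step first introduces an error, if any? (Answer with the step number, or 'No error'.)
Step 2

Step 2 is incorrect due to a sign flip.
The step shows: -2*t*(tan(t**2)**2 + 1)
The correct value should be: 2*t*(tan(t**2)**2 + 1)

Explanation: The sign of the whole expression was flipped: the term 2*t*(tan(t**2)**2 + 1) was incorrectly written as -2*t*(tan(t**2)**2 + 1)
The later steps are derived from this incorrect expression, so the error originates in Step 2.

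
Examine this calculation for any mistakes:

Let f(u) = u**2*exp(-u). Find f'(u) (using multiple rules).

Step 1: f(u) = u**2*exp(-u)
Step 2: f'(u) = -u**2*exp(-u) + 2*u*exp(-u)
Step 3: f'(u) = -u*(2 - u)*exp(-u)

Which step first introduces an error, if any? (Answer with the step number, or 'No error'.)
Step 3

Step 3 is incorrect due to a sign flip.
The step shows: -u*(2 - u)*exp(-u)
The correct value should be: u*(2 - u)*exp(-u)

Explanation: The sign of the whole expression was flipped: the term u*(2 - u)*exp(-u) was incorrectly written as -u*(2 - u)*exp(-u)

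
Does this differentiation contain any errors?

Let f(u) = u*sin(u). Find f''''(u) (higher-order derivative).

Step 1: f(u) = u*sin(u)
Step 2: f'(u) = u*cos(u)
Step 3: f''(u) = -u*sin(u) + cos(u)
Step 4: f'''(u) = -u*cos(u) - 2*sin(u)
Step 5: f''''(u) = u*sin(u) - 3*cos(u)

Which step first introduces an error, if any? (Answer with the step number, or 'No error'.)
Step 2

Step 2 is incorrect due to a dropped term.
The step shows: u*cos(u)
The correct value should be: u*cos(u) + sin(u)

Explanation: A term was dropped: the term sin(u) was incorrectly omitted
The later steps are derived from this incorrect expression, so the error originates in Step 2.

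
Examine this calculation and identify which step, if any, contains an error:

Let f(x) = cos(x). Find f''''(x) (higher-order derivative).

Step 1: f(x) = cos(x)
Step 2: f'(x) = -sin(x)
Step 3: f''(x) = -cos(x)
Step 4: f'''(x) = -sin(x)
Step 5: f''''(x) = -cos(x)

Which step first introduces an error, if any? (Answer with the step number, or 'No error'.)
Step 4

Step 4 is incorrect due to a sign flip.
The step shows: -sin(x)
The correct value should be: sin(x)

Explanation: The sign of the whole expression was flipped: the term sin(x) was incorrectly written as -sin(x)
The later steps are derived from this incorrect expression, so the error originates in Step 4.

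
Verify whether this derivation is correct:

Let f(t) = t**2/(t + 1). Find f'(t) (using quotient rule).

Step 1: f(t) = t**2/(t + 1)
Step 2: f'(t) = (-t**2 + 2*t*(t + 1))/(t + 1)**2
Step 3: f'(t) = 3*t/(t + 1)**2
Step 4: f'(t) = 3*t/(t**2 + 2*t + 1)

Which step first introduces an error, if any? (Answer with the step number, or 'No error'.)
Step 3

Step 3 is incorrect due to a wrong exponent.
The step shows: 3*t/(t + 1)**2
The correct value should be: (t**2 + 2*t)/(t + 1)**2

Explanation: The exponent 2 on t was incorrectly written as 1: the term (t**2 + 2*t)/(t + 1)**2 was incorrectly written as 3*t/(t + 1)**2
The later steps are derived from this incorrect expression, so the error originates in Step 3.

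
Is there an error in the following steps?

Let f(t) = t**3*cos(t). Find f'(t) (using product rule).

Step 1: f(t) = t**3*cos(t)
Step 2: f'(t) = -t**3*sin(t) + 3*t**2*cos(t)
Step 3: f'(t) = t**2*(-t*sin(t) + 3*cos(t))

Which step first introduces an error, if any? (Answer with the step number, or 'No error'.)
No error

All steps in this derivation are correct.
The final answer f'(t) = t**2*(-t*sin(t) + 3*cos(t)) is valid.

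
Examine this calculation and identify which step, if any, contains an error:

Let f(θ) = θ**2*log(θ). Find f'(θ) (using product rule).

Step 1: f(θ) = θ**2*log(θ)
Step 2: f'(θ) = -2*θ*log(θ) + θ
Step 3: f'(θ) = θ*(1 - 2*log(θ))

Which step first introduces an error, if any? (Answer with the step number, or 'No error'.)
Step 2

Step 2 is incorrect due to a sign flip.
The step shows: -2*θ*log(θ) + θ
The correct value should be: 2*θ*log(θ) + θ

Explanation: The sign of one term was flipped: the term 2*θ*log(θ) was incorrectly written as -2*θ*log(θ)
The later steps are derived from this incorrect expression, so the error originates in Step 2.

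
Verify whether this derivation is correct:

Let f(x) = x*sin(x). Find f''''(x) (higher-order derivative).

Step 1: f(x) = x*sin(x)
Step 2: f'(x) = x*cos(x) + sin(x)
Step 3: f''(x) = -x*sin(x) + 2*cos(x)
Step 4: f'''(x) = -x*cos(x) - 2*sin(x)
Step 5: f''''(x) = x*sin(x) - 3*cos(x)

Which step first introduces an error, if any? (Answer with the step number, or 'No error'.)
Step 4

Step 4 is incorrect due to a wrong coefficient.
The step shows: -x*cos(x) - 2*sin(x)
The correct value should be: -x*cos(x) - 3*sin(x)

Explanation: The coefficient -3 was incorrectly written as -2: the term -3*sin(x) was incorrectly written as -2*sin(x)
The later steps are derived from this incorrect expression, so the error originates in Step 4.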